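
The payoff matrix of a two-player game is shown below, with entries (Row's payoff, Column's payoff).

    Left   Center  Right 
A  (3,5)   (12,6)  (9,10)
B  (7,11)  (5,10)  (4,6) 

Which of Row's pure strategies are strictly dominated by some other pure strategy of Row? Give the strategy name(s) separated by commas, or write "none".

A: no other strategy beats it everywhere (B at Center (12>5)).
B: no other strategy beats it everywhere (A at Left (7>3)).

none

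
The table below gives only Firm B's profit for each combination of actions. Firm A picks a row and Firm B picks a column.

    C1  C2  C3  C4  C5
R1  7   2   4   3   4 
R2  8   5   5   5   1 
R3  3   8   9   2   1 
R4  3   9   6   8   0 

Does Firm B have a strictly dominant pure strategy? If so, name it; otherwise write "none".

C1 fails to dominate C2 at R3 (3<8).
C2 fails to dominate C1 at R1 (2<7).
C3 fails to dominate C1 at R1 (4<7).
C4 fails to dominate C1 at R1 (3<7).
C5 fails to dominate C1 at R1 (4<7).
No single strategy dominates all the others.

none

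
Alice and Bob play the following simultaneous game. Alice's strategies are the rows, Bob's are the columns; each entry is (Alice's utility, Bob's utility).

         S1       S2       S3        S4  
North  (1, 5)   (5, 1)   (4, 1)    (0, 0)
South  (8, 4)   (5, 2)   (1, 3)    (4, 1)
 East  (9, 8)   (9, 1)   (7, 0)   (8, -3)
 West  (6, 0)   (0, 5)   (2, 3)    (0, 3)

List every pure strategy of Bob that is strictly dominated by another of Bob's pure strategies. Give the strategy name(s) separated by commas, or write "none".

S4

S1 is not dominated — it holds its own against S2 at North (5>1); S3 at North (5>1); S4 at North (5>0).
S2: no other strategy beats it everywhere (S1 at West (5>0); S3 at North (1=1); S4 at North (1>0)).
S3: no other strategy beats it everywhere (S1 at West (3>0); S2 at North (1=1); S4 at North (1>0)).
S4: dominated, since S2 does at least as well everywhere (North: 1>0, South: 2>1, East: 1>-3, West: 5>3).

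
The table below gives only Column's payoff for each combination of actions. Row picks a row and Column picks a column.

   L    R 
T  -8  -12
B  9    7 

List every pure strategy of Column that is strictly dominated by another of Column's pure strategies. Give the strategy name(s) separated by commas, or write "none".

R

L is not dominated — it holds its own against R at T (-8>-12).
R: dominated, since L does at least as well everywhere (T: -8>-12, B: 9>7).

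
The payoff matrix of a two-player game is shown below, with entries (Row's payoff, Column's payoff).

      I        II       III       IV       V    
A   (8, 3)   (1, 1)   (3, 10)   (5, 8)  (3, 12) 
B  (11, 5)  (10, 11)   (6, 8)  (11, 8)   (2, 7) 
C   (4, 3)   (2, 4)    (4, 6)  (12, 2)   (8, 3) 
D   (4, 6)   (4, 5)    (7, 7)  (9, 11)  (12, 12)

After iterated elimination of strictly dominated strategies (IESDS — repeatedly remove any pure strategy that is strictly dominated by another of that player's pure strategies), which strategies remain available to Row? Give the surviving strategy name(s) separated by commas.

Column I is eliminated: III beats it against every remaining row (A: 10>3, B: 8>5, C: 6>3, D: 7>6).
Row A is eliminated: C beats it against every remaining column (II: 2>1, III: 4>3, IV: 12>5, V: 8>3).
Among the remaining strategies, none is strictly dominated by another pure strategy of the same player, so the elimination stops.
Surviving strategies — Row: {B, C, D}; Column: {II, III, IV, V}.

B, C, D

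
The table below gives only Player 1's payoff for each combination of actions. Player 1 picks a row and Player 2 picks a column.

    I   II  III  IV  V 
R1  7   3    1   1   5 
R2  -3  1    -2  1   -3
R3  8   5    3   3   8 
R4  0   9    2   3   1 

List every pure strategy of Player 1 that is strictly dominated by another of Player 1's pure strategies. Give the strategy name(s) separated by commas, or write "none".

R3 strictly dominates R1 — I: 8>7, II: 5>3, III: 3>1, IV: 3>1, V: 8>5.
R3 strictly dominates R2 — I: 8>-3, II: 5>1, III: 3>-2, IV: 3>1, V: 8>-3.
R3: no other strategy beats it everywhere (R1 at I (8>7); R2 at I (8>-3); R4 at I (8>0)).
R4 is not dominated — it holds its own against R1 at II (9>3); R2 at I (0>-3); R3 at II (9>5).

R1, R2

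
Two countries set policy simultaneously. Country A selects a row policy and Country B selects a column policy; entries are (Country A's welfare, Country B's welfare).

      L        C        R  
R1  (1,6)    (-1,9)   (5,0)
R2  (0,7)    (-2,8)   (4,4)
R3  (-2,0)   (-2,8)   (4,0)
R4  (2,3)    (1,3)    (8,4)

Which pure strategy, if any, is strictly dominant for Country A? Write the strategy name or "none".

R4 vs R1: L: 2>1, C: 1>-1, R: 8>5.
R4 vs R2: L: 2>0, C: 1>-2, R: 8>4.
R4 vs R3: L: 2>-2, C: 1>-2, R: 8>4.
R4 strictly beats every other strategy against every opponent action, so it is strictly dominant.

R4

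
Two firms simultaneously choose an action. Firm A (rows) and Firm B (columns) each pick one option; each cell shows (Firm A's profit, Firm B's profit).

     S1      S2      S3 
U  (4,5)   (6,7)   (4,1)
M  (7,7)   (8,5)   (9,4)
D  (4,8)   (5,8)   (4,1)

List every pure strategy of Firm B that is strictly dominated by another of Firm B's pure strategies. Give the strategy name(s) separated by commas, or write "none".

Nothing dominates S1: S2 at M (7>5); S3 at U (5>1).
S2: no other strategy beats it everywhere (S1 at U (7>5); S3 at U (7>1)).
S1 strictly dominates S3 — U: 5>1, M: 7>4, D: 8>1.

S3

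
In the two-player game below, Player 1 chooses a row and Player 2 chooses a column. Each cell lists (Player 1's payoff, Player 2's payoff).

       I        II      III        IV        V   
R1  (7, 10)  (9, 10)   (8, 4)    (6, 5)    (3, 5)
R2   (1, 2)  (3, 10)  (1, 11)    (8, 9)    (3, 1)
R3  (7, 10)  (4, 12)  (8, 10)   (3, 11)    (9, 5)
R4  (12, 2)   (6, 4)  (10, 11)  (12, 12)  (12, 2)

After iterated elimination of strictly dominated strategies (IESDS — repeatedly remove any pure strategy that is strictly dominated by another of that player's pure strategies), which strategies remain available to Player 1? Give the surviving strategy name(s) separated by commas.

Row R2 is eliminated: R4 beats it against every remaining column (I: 12>1, II: 6>3, III: 10>1, IV: 12>8, V: 12>3).
Player 1's strategy R3 is strictly dominated by R4 (I: 12>7, II: 6>4, III: 10>8, IV: 12>3, V: 12>9) and is removed.
Column III is eliminated: IV beats it against every remaining row (R1: 5>4, R4: 12>11).
For Player 2, II strictly dominates V on the remaining rows (R1: 10>5, R4: 4>2); eliminate V.
Among the remaining strategies, none is strictly dominated by another pure strategy of the same player, so the elimination stops.
Surviving strategies — Player 1: {R1, R4}; Player 2: {I, II, IV}.

R1, R4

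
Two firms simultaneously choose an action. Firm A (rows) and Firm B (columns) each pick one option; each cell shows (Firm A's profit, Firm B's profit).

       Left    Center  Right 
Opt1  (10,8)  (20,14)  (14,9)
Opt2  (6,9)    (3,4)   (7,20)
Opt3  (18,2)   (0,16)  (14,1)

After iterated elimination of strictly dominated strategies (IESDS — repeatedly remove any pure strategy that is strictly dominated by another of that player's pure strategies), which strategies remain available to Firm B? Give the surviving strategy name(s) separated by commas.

Firm A's strategy Opt2 is strictly dominated by Opt1 (Left: 10>6, Center: 20>3, Right: 14>7) and is removed.
Firm B's strategy Left is strictly dominated by Center (Opt1: 14>8, Opt3: 16>2) and is removed.
Column Right is eliminated: Center beats it against every remaining row (Opt1: 14>9, Opt3: 16>1).
For Firm A, Opt1 strictly dominates Opt3 on the remaining columns (Center: 20>0); eliminate Opt3.
Among the remaining strategies, none is strictly dominated by another pure strategy of the same player, so the elimination stops.
Surviving strategies — Firm A: {Opt1}; Firm B: {Center}.

Center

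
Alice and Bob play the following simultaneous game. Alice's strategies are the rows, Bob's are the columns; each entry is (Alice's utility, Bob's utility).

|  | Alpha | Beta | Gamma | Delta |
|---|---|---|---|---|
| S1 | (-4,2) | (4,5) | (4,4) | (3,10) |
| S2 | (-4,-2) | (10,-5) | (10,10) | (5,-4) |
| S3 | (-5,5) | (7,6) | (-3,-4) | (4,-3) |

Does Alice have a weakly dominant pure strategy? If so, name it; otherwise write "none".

S2 vs S1: Alpha: -4=-4, Beta: 10>4, Gamma: 10>4, Delta: 5>3.
S2 vs S3: Alpha: -4>-5, Beta: 10>7, Gamma: 10>-3, Delta: 5>4.
S2 is at least as good as every other strategy against every opponent action, so it is weakly dominant.

S2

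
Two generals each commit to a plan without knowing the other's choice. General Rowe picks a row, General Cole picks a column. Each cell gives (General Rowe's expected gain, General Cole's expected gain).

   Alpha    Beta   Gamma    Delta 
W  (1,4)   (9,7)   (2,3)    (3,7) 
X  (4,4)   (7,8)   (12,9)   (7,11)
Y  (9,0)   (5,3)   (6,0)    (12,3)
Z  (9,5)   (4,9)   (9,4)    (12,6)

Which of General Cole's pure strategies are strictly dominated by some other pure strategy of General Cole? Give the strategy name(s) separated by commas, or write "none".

Alpha: dominated, since Beta does at least as well everywhere (W: 7>4, X: 8>4, Y: 3>0, Z: 9>5).
Nothing dominates Beta: Alpha at W (7>4); Gamma at W (7>3); Delta at W (7=7).
Gamma is strictly dominated by Delta (W: 7>3, X: 11>9, Y: 3>0, Z: 6>4).
Nothing dominates Delta: Alpha at W (7>4); Beta at W (7=7); Gamma at W (7>3).

Alpha, Gamma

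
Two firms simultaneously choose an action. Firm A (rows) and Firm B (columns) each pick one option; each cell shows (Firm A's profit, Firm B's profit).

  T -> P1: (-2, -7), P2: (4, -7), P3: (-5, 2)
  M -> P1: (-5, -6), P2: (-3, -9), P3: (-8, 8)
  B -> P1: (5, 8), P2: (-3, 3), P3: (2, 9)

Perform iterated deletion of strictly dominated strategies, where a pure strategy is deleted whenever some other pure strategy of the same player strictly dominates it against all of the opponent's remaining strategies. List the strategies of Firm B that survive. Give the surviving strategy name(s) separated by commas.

Row M is eliminated: T beats it against every remaining column (P1: -2>-5, P2: 4>-3, P3: -5>-8).
Firm B's strategy P1 is strictly dominated by P3 (T: 2>-7, B: 9>8) and is removed.
Firm B's strategy P2 is strictly dominated by P3 (T: 2>-7, B: 9>3) and is removed.
Firm A's strategy T is strictly dominated by B (P3: 2>-5) and is removed.
Among the remaining strategies, none is strictly dominated by another pure strategy of the same player, so the elimination stops.
Surviving strategies — Firm A: {B}; Firm B: {P3}.

P3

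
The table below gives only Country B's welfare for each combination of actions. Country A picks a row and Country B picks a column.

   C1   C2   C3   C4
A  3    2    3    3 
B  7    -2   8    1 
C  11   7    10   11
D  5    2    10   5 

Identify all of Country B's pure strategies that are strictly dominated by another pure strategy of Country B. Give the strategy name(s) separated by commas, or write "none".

C1: no other strategy beats it everywhere (C2 at A (3>2); C3 at A (3=3); C4 at A (3=3)).
C1 strictly dominates C2 — A: 3>2, B: 7>-2, C: 11>7, D: 5>2.
Nothing dominates C3: C1 at A (3=3); C2 at A (3>2); C4 at A (3=3).
C4 is not dominated — it holds its own against C1 at A (3=3); C2 at A (3>2); C3 at A (3=3).

C2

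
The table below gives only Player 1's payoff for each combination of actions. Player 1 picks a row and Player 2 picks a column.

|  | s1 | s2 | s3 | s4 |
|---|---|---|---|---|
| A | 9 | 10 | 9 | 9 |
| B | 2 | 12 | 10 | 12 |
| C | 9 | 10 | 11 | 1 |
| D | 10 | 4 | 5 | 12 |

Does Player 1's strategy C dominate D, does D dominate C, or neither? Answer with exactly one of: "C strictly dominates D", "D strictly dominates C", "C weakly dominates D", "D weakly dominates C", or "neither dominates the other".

C's payoffs vs D's, by Player 2's action — s1: 9<10, s2: 10>4, s3: 11>5, s4: 1<12.
C does better at s2, s3 but worse at s1, s4; neither strategy dominates the other.

neither dominates the other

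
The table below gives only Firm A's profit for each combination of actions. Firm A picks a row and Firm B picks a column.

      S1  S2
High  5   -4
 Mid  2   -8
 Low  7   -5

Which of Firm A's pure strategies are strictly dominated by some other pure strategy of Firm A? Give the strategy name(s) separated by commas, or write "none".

Mid

High: no other strategy beats it everywhere (Mid at S1 (5>2); Low at S2 (-4>-5)).
Mid is strictly dominated by High (S1: 5>2, S2: -4>-8).
Low: no other strategy beats it everywhere (High at S1 (7>5); Mid at S1 (7>2)).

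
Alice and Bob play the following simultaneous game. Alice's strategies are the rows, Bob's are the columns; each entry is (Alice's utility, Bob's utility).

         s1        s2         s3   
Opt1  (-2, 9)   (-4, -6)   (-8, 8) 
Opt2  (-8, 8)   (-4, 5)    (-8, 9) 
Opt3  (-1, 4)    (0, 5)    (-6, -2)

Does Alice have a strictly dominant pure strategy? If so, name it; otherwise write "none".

Opt3 vs Opt1: s1: -1>-2, s2: 0>-4, s3: -6>-8.
Opt3 vs Opt2: s1: -1>-8, s2: 0>-4, s3: -6>-8.
Opt3 strictly beats every other strategy against every opponent action, so it is strictly dominant.

Opt3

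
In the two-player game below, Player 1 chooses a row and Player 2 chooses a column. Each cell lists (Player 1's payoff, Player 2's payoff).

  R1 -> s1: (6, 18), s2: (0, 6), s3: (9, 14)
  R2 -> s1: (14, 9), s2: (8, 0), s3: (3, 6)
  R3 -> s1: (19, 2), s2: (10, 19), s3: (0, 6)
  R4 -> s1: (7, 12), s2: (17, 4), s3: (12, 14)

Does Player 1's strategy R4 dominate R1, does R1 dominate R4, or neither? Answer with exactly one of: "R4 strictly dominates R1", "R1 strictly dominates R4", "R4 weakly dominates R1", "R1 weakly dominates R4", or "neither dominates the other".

R4 strictly dominates R1

R4's payoffs vs R1's, by Player 2's action — s1: 7>6, s2: 17>0, s3: 12>9.
Every comparison favours R4, so R4 strictly dominates R1.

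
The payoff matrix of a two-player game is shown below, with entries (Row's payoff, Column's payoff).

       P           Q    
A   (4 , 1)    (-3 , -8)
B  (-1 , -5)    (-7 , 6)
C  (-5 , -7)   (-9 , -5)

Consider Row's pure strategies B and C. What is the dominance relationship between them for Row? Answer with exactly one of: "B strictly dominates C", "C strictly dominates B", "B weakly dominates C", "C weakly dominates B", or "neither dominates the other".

Compare B to C across each opponent action: P: -1>-5, Q: -7>-9.
Every comparison favours B, so B strictly dominates C.

B strictly dominates C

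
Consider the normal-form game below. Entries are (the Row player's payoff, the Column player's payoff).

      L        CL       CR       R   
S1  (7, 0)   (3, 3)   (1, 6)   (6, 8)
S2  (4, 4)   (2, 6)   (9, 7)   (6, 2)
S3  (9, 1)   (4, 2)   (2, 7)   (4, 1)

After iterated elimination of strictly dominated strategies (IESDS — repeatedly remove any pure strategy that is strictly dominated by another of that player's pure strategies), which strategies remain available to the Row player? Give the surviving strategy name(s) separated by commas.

S1, S2

The Column player's strategy L is strictly dominated by CL (S1: 3>0, S2: 6>4, S3: 2>1) and is removed.
The Column player's strategy CL is strictly dominated by CR (S1: 6>3, S2: 7>6, S3: 7>2) and is removed.
The Row player's strategy S3 is strictly dominated by S2 (CR: 9>2, R: 6>4) and is removed.
Among the remaining strategies, none is strictly dominated by another pure strategy of the same player, so the elimination stops.
Surviving strategies — the Row player: {S1, S2}; the Column player: {CR, R}.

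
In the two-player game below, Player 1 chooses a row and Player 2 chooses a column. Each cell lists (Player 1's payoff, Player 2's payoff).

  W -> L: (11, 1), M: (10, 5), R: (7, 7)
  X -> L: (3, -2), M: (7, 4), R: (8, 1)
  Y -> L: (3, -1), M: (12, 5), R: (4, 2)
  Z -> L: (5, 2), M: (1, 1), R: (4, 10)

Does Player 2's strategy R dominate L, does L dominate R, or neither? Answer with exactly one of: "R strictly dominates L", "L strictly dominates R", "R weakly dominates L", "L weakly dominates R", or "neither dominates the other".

R's payoffs vs L's, by Player 1's action — W: 7>1, X: 1>-2, Y: 2>-1, Z: 10>2.
Every comparison favours R, so R strictly dominates L.

R strictly dominates L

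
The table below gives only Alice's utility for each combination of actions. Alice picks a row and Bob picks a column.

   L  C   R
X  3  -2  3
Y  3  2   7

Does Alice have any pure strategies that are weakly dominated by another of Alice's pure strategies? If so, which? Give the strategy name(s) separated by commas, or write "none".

X: dominated, since Y does at least as well everywhere (L: 3=3, C: 2>-2, R: 7>3).
Y: no other strategy beats it everywhere (X at C (2>-2)).

X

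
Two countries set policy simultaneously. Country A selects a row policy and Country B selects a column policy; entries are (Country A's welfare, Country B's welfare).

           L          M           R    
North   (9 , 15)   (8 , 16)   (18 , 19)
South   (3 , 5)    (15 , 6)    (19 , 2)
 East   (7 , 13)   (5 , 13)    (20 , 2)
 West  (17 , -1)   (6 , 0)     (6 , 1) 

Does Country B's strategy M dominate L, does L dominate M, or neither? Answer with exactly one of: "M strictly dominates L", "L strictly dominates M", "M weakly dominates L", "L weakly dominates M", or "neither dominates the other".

M weakly dominates L

Compare M to L across every action of Country A: North: 16>15, South: 6>5, East: 13=13, West: 0>-1.
M is at least as good everywhere and strictly better somewhere (tied only at East), so M weakly but not strictly dominates L.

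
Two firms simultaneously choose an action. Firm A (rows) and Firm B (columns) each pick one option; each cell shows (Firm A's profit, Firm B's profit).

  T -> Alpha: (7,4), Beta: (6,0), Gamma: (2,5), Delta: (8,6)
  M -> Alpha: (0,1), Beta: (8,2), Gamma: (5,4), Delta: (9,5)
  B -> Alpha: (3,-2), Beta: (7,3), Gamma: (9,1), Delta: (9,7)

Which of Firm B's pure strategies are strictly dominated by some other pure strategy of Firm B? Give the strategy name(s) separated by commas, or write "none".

Alpha is strictly dominated by Gamma (T: 5>4, M: 4>1, B: 1>-2).
Beta is strictly dominated by Delta (T: 6>0, M: 5>2, B: 7>3).
Delta strictly dominates Gamma — T: 6>5, M: 5>4, B: 7>1.
Delta: no other strategy beats it everywhere (Alpha at T (6>4); Beta at T (6>0); Gamma at T (6>5)).

Alpha, Beta, Gamma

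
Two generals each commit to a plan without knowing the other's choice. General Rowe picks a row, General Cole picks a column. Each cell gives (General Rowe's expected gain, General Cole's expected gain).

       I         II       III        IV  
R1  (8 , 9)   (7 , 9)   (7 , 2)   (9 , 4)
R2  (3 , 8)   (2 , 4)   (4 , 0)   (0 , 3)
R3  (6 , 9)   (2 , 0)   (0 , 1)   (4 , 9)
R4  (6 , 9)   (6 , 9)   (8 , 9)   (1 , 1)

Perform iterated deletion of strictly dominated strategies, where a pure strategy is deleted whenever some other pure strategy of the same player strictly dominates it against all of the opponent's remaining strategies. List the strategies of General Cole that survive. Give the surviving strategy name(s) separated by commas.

I, II, III

For General Rowe, R1 strictly dominates R2 on the remaining columns (I: 8>3, II: 7>2, III: 7>4, IV: 9>0); eliminate R2.
For General Rowe, R1 strictly dominates R3 on the remaining columns (I: 8>6, II: 7>2, III: 7>0, IV: 9>4); eliminate R3.
Column IV is eliminated: I beats it against every remaining row (R1: 9>4, R4: 9>1).
Among the remaining strategies, none is strictly dominated by another pure strategy of the same player, so the elimination stops.
Surviving strategies — General Rowe: {R1, R4}; General Cole: {I, II, III}.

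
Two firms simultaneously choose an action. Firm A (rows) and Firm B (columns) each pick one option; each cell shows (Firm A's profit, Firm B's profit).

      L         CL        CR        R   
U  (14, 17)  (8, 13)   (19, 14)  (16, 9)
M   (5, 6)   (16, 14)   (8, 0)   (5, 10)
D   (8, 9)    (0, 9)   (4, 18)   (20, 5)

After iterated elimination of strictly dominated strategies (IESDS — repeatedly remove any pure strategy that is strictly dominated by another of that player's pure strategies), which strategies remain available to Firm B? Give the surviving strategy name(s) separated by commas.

For Firm B, CL strictly dominates R on the remaining rows (U: 13>9, M: 14>10, D: 9>5); eliminate R.
For Firm A, U strictly dominates D on the remaining columns (L: 14>8, CL: 8>0, CR: 19>4); eliminate D.
Firm B's strategy CR is strictly dominated by L (U: 17>14, M: 6>0) and is removed.
Among the remaining strategies, none is strictly dominated by another pure strategy of the same player, so the elimination stops.
Surviving strategies — Firm A: {U, M}; Firm B: {L, CL}.

L, CL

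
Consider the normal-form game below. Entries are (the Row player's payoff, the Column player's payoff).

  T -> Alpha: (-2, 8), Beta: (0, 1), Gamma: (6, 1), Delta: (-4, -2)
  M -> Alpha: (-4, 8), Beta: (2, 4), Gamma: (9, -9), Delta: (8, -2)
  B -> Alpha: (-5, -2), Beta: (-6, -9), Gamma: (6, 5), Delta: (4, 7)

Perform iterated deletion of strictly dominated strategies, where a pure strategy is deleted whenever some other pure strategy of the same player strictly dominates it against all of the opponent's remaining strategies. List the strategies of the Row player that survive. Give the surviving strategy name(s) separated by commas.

For the Row player, M strictly dominates B on the remaining columns (Alpha: -4>-5, Beta: 2>-6, Gamma: 9>6, Delta: 8>4); eliminate B.
The Column player's strategy Beta is strictly dominated by Alpha (T: 8>1, M: 8>4) and is removed.
Column Gamma is eliminated: Alpha beats it against every remaining row (T: 8>1, M: 8>-9).
For the Column player, Alpha strictly dominates Delta on the remaining rows (T: 8>-2, M: 8>-2); eliminate Delta.
For the Row player, T strictly dominates M on the remaining columns (Alpha: -2>-4); eliminate M.
Among the remaining strategies, none is strictly dominated by another pure strategy of the same player, so the elimination stops.
Surviving strategies — the Row player: {T}; the Column player: {Alpha}.

T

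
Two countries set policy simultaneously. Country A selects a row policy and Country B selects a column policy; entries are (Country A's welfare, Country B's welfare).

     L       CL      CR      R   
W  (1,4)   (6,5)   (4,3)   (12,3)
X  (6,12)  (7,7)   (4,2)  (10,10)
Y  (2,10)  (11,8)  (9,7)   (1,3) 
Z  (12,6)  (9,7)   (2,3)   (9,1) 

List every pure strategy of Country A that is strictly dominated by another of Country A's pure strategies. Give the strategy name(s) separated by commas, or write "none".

Nothing dominates W: X at CR (4=4); Y at R (12>1); Z at CR (4>2).
X is not dominated — it holds its own against W at L (6>1); Y at L (6>2); Z at CR (4>2).
Nothing dominates Y: W at L (2>1); X at CL (11>7); Z at CL (11>9).
Z is not dominated — it holds its own against W at L (12>1); X at L (12>6); Y at L (12>2).

none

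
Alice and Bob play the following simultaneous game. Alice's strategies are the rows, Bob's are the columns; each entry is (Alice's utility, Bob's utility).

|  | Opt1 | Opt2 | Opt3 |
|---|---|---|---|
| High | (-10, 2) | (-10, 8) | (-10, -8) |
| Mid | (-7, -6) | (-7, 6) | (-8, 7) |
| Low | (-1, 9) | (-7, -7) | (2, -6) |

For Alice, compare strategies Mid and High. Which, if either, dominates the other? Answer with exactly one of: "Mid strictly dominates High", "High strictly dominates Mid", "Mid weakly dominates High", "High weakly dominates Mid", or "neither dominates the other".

Mid strictly dominates High

Compare Mid to High across every action of Bob: Opt1: -7>-10, Opt2: -7>-10, Opt3: -8>-10.
Mid gives a strictly higher payoff against every action of Bob, so Mid strictly dominates High.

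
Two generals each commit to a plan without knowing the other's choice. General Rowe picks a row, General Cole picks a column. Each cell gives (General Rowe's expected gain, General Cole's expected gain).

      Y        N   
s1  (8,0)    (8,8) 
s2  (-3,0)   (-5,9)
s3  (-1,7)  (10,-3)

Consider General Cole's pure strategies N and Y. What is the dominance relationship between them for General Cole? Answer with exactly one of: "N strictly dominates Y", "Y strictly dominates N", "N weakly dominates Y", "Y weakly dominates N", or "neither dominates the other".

neither dominates the other

Compare N to Y across each opponent action: s1: 8>0, s2: 9>0, s3: -3<7.
N does better at s1, s2 but worse at s3; neither strategy dominates the other.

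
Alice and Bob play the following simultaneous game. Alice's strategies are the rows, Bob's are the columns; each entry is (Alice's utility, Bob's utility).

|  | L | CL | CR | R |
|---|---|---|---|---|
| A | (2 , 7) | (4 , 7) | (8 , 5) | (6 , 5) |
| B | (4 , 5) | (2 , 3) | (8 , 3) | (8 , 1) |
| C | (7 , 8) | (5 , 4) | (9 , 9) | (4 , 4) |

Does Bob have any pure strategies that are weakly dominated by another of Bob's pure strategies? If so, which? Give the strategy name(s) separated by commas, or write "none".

L is not dominated — it holds its own against CL at B (5>3); CR at A (7>5); R at A (7>5).
L weakly dominates CL — A: 7=7, B: 5>3, C: 8>4.
CR: no other strategy beats it everywhere (L at C (9>8); CL at C (9>4); R at B (3>1)).
R: dominated, since L does at least as well everywhere (A: 7>5, B: 5>1, C: 8>4).

CL, R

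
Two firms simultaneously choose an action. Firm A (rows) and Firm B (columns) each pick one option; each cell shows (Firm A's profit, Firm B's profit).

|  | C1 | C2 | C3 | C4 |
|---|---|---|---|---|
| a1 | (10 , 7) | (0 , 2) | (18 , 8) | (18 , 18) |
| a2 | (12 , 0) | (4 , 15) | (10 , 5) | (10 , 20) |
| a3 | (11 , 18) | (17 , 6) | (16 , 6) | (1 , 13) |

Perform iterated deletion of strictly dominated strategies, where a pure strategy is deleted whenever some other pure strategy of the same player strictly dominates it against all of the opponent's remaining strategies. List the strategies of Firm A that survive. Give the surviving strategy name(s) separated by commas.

Column C2 is eliminated: C4 beats it against every remaining row (a1: 18>2, a2: 20>15, a3: 13>6).
Column C3 is eliminated: C4 beats it against every remaining row (a1: 18>8, a2: 20>5, a3: 13>6).
Row a3 is eliminated: a2 beats it against every remaining column (C1: 12>11, C4: 10>1).
Firm B's strategy C1 is strictly dominated by C4 (a1: 18>7, a2: 20>0) and is removed.
Firm A's strategy a2 is strictly dominated by a1 (C4: 18>10) and is removed.
Among the remaining strategies, none is strictly dominated by another pure strategy of the same player, so the elimination stops.
Surviving strategies — Firm A: {a1}; Firm B: {C4}.

a1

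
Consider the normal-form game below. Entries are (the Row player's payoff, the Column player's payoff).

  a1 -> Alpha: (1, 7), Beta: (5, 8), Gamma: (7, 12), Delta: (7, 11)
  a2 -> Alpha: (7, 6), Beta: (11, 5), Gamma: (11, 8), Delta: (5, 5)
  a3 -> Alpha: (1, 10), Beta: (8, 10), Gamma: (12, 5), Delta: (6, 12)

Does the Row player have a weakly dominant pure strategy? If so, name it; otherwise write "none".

none

a1 fails to dominate a2 at Alpha (1<7).
a2 fails to dominate a1 at Delta (5<7).
a3 fails to dominate a1 at Delta (6<7).
No single strategy dominates all the others.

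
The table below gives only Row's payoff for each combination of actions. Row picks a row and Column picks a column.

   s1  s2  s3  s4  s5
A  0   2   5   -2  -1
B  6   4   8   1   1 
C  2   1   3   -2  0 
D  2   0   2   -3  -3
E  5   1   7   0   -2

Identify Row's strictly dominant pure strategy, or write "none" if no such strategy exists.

B vs A: s1: 6>0, s2: 4>2, s3: 8>5, s4: 1>-2, s5: 1>-1.
B vs C: s1: 6>2, s2: 4>1, s3: 8>3, s4: 1>-2, s5: 1>0.
B vs D: s1: 6>2, s2: 4>0, s3: 8>2, s4: 1>-3, s5: 1>-3.
B vs E: s1: 6>5, s2: 4>1, s3: 8>7, s4: 1>0, s5: 1>-2.
B strictly beats every other strategy against every opponent action, so it is strictly dominant.

B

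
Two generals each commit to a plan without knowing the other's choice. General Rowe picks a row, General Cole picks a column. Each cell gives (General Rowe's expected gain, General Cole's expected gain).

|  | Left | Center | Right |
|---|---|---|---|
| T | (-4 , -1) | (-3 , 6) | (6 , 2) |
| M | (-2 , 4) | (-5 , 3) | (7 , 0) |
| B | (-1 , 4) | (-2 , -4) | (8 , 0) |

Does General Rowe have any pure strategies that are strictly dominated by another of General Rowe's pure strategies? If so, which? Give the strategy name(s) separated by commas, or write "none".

T is strictly dominated by B (Left: -1>-4, Center: -2>-3, Right: 8>6).
M: dominated, since B does at least as well everywhere (Left: -1>-2, Center: -2>-5, Right: 8>7).
Nothing dominates B: T at Left (-1>-4); M at Left (-1>-2).

T, M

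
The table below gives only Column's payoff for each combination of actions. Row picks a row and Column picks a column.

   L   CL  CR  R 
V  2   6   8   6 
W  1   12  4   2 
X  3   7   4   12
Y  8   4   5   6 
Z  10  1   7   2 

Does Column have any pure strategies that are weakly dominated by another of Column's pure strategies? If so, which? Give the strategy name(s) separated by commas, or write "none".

none

Nothing dominates L: CL at Y (8>4); CR at Y (8>5); R at Y (8>6).
CL is not dominated — it holds its own against L at V (6>2); CR at W (12>4); R at W (12>2).
Nothing dominates CR: L at V (8>2); CL at V (8>6); R at V (8>6).
Nothing dominates R: L at V (6>2); CL at X (12>7); CR at X (12>4).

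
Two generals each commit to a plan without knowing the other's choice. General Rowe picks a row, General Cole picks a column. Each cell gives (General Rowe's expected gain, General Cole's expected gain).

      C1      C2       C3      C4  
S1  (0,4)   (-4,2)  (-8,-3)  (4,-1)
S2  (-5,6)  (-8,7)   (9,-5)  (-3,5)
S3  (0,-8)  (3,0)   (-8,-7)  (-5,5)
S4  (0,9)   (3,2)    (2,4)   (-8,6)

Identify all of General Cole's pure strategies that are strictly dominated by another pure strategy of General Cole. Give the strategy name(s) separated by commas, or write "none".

Nothing dominates C1: C2 at S1 (4>2); C3 at S1 (4>-3); C4 at S1 (4>-1).
C2: no other strategy beats it everywhere (C1 at S2 (7>6); C3 at S1 (2>-3); C4 at S1 (2>-1)).
C4 strictly dominates C3 — S1: -1>-3, S2: 5>-5, S3: 5>-7, S4: 6>4.
C4 is not dominated — it holds its own against C1 at S3 (5>-8); C2 at S3 (5>0); C3 at S1 (-1>-3).

C3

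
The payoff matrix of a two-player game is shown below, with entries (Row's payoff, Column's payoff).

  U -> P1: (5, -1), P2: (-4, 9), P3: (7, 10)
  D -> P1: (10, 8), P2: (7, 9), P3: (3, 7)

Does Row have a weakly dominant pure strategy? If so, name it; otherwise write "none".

none

U fails to dominate D at P1 (5<10).
D fails to dominate U at P3 (3<7).
No single strategy dominates all the others.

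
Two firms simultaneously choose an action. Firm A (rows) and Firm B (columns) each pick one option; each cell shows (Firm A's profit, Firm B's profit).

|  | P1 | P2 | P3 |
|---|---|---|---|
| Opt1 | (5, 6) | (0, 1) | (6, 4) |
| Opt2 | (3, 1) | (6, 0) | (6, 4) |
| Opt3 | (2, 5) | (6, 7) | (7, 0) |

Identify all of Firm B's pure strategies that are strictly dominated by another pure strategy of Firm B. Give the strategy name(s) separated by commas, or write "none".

P1 is not dominated — it holds its own against P2 at Opt1 (6>1); P3 at Opt1 (6>4).
P2 is not dominated — it holds its own against P1 at Opt3 (7>5); P3 at Opt3 (7>0).
P3 is not dominated — it holds its own against P1 at Opt2 (4>1); P2 at Opt1 (4>1).

none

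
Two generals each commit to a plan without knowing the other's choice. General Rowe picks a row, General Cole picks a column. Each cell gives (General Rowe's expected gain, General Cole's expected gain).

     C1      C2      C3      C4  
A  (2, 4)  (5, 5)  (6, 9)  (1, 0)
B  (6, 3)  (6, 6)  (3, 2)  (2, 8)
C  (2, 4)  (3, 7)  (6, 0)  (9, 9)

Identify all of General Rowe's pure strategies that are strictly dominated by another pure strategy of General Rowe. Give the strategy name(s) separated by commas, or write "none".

Nothing dominates A: B at C3 (6>3); C at C1 (2=2).
B is not dominated — it holds its own against A at C1 (6>2); C at C1 (6>2).
C is not dominated — it holds its own against A at C1 (2=2); B at C3 (6>3).

none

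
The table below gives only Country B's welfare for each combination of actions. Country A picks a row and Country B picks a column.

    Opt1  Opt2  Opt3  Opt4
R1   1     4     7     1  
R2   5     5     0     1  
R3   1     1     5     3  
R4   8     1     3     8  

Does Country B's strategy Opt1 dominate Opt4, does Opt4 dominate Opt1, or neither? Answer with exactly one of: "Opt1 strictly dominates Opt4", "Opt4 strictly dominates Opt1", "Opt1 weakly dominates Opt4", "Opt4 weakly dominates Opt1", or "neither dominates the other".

Compare Opt1 to Opt4 across each opponent action: R1: 1=1, R2: 5>1, R3: 1<3, R4: 8=8.
Opt1 does better at R2 but worse at R3; neither strategy dominates the other.

neither dominates the other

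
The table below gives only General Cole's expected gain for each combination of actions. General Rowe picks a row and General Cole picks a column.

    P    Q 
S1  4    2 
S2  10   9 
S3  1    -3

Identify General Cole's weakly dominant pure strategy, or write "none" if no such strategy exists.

P

P vs Q: S1: 4>2, S2: 10>9, S3: 1>-3.
P is at least as good as every other strategy against every opponent action, so it is weakly dominant.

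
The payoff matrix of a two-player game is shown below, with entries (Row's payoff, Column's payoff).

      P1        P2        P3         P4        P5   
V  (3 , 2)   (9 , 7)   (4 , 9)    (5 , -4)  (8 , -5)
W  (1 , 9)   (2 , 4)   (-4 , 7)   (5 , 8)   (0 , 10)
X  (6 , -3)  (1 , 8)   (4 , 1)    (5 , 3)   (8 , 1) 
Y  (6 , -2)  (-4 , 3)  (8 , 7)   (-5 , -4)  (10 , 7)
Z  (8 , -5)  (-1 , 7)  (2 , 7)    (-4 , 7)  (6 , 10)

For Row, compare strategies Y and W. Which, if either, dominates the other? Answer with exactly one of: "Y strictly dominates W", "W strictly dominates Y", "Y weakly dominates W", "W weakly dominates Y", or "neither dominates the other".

neither dominates the other

Compare Y to W across every action of Column: P1: 6>1, P2: -4<2, P3: 8>-4, P4: -5<5, P5: 10>0.
Y does better at P1, P3, P5 but worse at P2, P4; neither strategy dominates the other.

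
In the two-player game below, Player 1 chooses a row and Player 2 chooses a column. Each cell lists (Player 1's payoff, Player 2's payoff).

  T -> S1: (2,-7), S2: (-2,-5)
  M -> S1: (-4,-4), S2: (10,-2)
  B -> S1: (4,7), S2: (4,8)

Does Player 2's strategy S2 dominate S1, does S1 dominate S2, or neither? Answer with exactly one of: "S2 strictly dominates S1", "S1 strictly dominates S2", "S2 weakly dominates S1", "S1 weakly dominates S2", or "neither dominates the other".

S2's payoffs vs S1's, by Player 1's action — T: -5>-7, M: -2>-4, B: 8>7.
S2 gives a strictly higher payoff against each opponent action, so S2 strictly dominates S1.

S2 strictly dominates S1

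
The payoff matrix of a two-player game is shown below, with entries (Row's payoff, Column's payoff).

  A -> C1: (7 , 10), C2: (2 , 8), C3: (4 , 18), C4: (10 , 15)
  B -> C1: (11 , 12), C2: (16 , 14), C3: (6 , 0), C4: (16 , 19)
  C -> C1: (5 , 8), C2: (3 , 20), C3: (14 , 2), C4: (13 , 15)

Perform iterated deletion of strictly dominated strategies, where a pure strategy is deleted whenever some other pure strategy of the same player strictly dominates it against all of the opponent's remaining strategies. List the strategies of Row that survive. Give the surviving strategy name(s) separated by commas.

For Row, B strictly dominates A on the remaining columns (C1: 11>7, C2: 16>2, C3: 6>4, C4: 16>10); eliminate A.
For Column, C2 strictly dominates C1 on the remaining rows (B: 14>12, C: 20>8); eliminate C1.
Column C3 is eliminated: C2 beats it against every remaining row (B: 14>0, C: 20>2).
For Row, B strictly dominates C on the remaining columns (C2: 16>3, C4: 16>13); eliminate C.
Column's strategy C2 is strictly dominated by C4 (B: 19>14) and is removed.
Among the remaining strategies, none is strictly dominated by another pure strategy of the same player, so the elimination stops.
Surviving strategies — Row: {B}; Column: {C4}.

B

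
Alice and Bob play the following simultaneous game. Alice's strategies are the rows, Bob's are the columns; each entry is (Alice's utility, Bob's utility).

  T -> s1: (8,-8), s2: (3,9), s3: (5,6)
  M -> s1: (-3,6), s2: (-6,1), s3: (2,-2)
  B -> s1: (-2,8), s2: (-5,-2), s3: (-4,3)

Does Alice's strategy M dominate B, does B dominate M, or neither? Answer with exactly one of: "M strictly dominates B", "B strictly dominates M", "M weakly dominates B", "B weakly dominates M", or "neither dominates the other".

M's payoffs vs B's, by Bob's action — s1: -3<-2, s2: -6<-5, s3: 2>-4.
M does better at s3 but worse at s1, s2; neither strategy dominates the other.

neither dominates the other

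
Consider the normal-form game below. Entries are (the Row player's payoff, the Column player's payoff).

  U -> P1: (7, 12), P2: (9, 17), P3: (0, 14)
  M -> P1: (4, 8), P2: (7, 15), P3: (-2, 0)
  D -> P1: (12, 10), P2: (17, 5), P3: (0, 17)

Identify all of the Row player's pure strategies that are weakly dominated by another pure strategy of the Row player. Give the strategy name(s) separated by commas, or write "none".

U, M

U: dominated, since D does at least as well everywhere (P1: 12>7, P2: 17>9, P3: 0=0).
M: dominated, since U does at least as well everywhere (P1: 7>4, P2: 9>7, P3: 0>-2).
D: no other strategy beats it everywhere (U at P1 (12>7); M at P1 (12>4)).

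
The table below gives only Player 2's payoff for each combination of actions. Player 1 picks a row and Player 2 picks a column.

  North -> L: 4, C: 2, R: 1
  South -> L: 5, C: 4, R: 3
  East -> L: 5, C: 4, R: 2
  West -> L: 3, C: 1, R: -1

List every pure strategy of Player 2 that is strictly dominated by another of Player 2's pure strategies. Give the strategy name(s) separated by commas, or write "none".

L: no other strategy beats it everywhere (C at North (4>2); R at North (4>1)).
L strictly dominates C — North: 4>2, South: 5>4, East: 5>4, West: 3>1.
R: dominated, since L does at least as well everywhere (North: 4>1, South: 5>3, East: 5>2, West: 3>-1).

C, R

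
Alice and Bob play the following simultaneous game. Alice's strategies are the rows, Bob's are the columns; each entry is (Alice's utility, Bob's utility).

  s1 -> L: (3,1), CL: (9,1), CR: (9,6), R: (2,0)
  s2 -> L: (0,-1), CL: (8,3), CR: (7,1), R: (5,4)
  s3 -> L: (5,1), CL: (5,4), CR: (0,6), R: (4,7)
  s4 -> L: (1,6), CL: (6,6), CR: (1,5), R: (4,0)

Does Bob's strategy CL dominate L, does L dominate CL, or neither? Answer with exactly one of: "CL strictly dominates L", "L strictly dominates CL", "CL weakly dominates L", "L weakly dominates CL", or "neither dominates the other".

Compare CL to L across each opponent action: s1: 1=1, s2: 3>-1, s3: 4>1, s4: 6=6.
CL is at least as good everywhere and strictly better somewhere (tied only at s1, s4), so CL weakly but not strictly dominates L.

CL weakly dominates L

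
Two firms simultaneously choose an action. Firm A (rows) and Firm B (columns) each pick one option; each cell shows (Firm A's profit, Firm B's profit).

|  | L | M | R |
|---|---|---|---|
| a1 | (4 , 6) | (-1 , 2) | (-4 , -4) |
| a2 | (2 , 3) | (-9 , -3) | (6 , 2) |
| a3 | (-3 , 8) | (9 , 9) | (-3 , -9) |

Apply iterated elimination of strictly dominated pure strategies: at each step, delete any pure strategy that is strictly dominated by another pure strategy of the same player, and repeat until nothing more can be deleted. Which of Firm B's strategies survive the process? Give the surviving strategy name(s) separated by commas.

L, M

Column R is eliminated: L beats it against every remaining row (a1: 6>-4, a2: 3>2, a3: 8>-9).
Row a2 is eliminated: a1 beats it against every remaining column (L: 4>2, M: -1>-9).
Among the remaining strategies, none is strictly dominated by another pure strategy of the same player, so the elimination stops.
Surviving strategies — Firm A: {a1, a3}; Firm B: {L, M}.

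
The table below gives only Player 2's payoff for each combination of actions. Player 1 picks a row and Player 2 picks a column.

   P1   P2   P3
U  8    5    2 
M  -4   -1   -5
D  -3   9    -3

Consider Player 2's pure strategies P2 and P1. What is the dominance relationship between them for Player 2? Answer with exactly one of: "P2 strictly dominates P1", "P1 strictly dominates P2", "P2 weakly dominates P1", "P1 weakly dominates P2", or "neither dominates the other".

Compare P2 to P1 across every action of Player 1: U: 5<8, M: -1>-4, D: 9>-3.
P2 does better at M, D but worse at U; neither strategy dominates the other.

neither dominates the other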